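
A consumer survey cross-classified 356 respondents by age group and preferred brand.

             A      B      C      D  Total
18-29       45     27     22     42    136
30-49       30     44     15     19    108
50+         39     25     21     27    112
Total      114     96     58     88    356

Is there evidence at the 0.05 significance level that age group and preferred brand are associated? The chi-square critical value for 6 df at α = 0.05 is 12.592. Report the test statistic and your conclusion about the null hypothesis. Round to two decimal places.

Grand total N = 356.
Expected counts (row total × column total / N):
  18-29, A: 136×114/356 = 43.551
  18-29, B: 136×96/356 = 36.674
  18-29, C: 136×58/356 = 22.157
  18-29, D: 136×88/356 = 33.618
  30-49, A: 108×114/356 = 34.584
  30-49, B: 108×96/356 = 29.124
  30-49, C: 108×58/356 = 17.596
  30-49, D: 108×88/356 = 26.697
  50+, A: 112×114/356 = 35.865
  50+, B: 112×96/356 = 30.202
  50+, C: 112×58/356 = 18.247
  50+, D: 112×88/356 = 27.685
Contributions (O − E)²/E:
  (45 − 43.551)²/43.551 = 0.0482
  (27 − 36.674)²/36.674 = 2.5518
  (22 − 22.157)²/22.157 = 0.0011
  (42 − 33.618)²/33.618 = 2.0899
  (30 − 34.584)²/34.584 = 0.6076
  (44 − 29.124)²/29.124 = 7.5984
  (15 − 17.596)²/17.596 = 0.3830
  (19 − 26.697)²/26.697 = 2.2191
  (39 − 35.865)²/35.865 = 0.2740
  (25 − 30.202)²/30.202 = 0.8960
  (21 − 18.247)²/18.247 = 0.4154
  (27 − 27.685)²/27.685 = 0.0169
χ² = 0.0482 + 2.5518 + 0.0011 + 2.0899 + 0.6076 + 7.5984 + 0.3830 + 2.2191 + 0.2740 + 0.8960 + 0.4154 + 0.0169 = 17.10
df = (3−1)(4−1) = 6. Since 17.10 > 12.592, reject the null hypothesis of independence at α = 0.05.

17.10; reject H₀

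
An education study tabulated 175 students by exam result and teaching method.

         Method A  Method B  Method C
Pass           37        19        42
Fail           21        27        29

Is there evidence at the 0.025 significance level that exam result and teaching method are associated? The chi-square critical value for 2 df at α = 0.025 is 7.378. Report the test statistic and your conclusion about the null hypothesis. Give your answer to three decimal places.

5.748; fail to reject H₀

Row totals: 98, 77. Column totals: 58, 46, 71. Grand total N = 175.
Expected counts (row total × column total / N):
  Pass, Method A: 98×58/175 = 32.4800
  Pass, Method B: 98×46/175 = 25.7600
  Pass, Method C: 98×71/175 = 39.7600
  Fail, Method A: 77×58/175 = 25.5200
  Fail, Method B: 77×46/175 = 20.2400
  Fail, Method C: 77×71/175 = 31.2400
Contributions (O − E)²/E:
  (37 − 32.4800)²/32.4800 = 0.6290
  (19 − 25.7600)²/25.7600 = 1.7740
  (42 − 39.7600)²/39.7600 = 0.1262
  (21 − 25.5200)²/25.5200 = 0.8006
  (27 − 20.2400)²/20.2400 = 2.2578
  (29 − 31.2400)²/31.2400 = 0.1606
χ² = 0.6290 + 1.7740 + 0.1262 + 0.8006 + 2.2578 + 0.1606 = 5.748
df = (2−1)(3−1) = 2. Since 5.748 < 7.378, fail to reject the null hypothesis of independence at α = 0.025.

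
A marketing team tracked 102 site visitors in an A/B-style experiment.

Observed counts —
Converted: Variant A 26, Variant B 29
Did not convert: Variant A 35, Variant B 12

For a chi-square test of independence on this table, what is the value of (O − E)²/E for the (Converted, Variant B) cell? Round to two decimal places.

2.15

Row total (Converted) = 55; column total (Variant B) = 41; N = 102.
Expected count E = 55 × 41 / 102 = 22.108.
Contribution = (O − E)²/E = (29 − 22.108)² / 22.108 = 2.15.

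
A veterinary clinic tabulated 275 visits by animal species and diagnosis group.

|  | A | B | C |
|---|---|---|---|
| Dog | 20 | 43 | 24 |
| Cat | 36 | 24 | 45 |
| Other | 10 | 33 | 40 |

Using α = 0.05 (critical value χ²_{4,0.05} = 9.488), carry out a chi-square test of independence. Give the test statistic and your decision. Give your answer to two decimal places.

24.21; reject H₀

Row totals: 87, 105, 83. Column totals: 66, 100, 109. Grand total N = 275.
Expected counts (row total × column total / N):
  Dog, A: 87×66/275 = 20.880
  Dog, B: 87×100/275 = 31.636
  Dog, C: 87×109/275 = 34.484
  Cat, A: 105×66/275 = 25.200
  Cat, B: 105×100/275 = 38.182
  Cat, C: 105×109/275 = 41.618
  Other, A: 83×66/275 = 19.920
  Other, B: 83×100/275 = 30.182
  Other, C: 83×109/275 = 32.898
Contributions (O − E)²/E:
  (20 − 20.880)²/20.880 = 0.0371
  (43 − 31.636)²/31.636 = 4.0821
  (24 − 34.484)²/34.484 = 3.1874
  (36 − 25.200)²/25.200 = 4.6286
  (24 − 38.182)²/38.182 = 5.2676
  (45 − 41.618)²/41.618 = 0.2748
  (10 − 19.920)²/19.920 = 4.9401
  (33 − 30.182)²/30.182 = 0.2631
  (40 − 32.898)²/32.898 = 1.5332
χ² = 0.0371 + 4.0821 + 3.1874 + 4.6286 + 5.2676 + 0.2748 + 4.9401 + 0.2631 + 1.5332 = 24.21
df = (3−1)(3−1) = 4. Since 24.21 > 9.488, reject the null hypothesis of independence at α = 0.05.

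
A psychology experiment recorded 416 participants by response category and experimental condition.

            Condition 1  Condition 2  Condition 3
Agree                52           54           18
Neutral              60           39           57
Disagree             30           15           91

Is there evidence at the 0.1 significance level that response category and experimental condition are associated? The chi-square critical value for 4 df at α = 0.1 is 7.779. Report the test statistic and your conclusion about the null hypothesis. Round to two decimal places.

Row totals: 124, 156, 136. Column totals: 142, 108, 166. Grand total N = 416.
Expected counts (row total × column total / N):
  Agree, Condition 1: 124×142/416 = 42.327
  Agree, Condition 2: 124×108/416 = 32.192
  Agree, Condition 3: 124×166/416 = 49.481
  Neutral, Condition 1: 156×142/416 = 53.250
  Neutral, Condition 2: 156×108/416 = 40.500
  Neutral, Condition 3: 156×166/416 = 62.250
  Disagree, Condition 1: 136×142/416 = 46.423
  Disagree, Condition 2: 136×108/416 = 35.308
  Disagree, Condition 3: 136×166/416 = 54.269
Contributions (O − E)²/E:
  (52 − 42.327)²/42.327 = 2.2106
  (54 − 32.192)²/32.192 = 14.7735
  (18 − 49.481)²/49.481 = 20.0290
  (60 − 53.250)²/53.250 = 0.8556
  (39 − 40.500)²/40.500 = 0.0556
  (57 − 62.250)²/62.250 = 0.4428
  (30 − 46.423)²/46.423 = 5.8099
  (15 − 35.308)²/35.308 = 11.6805
  (91 − 54.269)²/54.269 = 24.8607
χ² = 2.2106 + 14.7735 + 20.0290 + 0.8556 + 0.0556 + 0.4428 + 5.8099 + 11.6805 + 24.8607 = 80.72
df = (3−1)(3−1) = 4. Since 80.72 > 7.779, reject the null hypothesis of independence at α = 0.1.

80.72; reject H₀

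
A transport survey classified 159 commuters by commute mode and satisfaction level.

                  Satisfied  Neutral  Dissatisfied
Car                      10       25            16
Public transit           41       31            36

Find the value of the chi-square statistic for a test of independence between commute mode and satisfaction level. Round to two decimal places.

Row totals: 51, 108. Column totals: 51, 56, 52. Grand total N = 159.
Expected counts (row total × column total / N):
  Car, Satisfied: 51×51/159 = 16.358
  Car, Neutral: 51×56/159 = 17.962
  Car, Dissatisfied: 51×52/159 = 16.679
  Public transit, Satisfied: 108×51/159 = 34.642
  Public transit, Neutral: 108×56/159 = 38.038
  Public transit, Dissatisfied: 108×52/159 = 35.321
Contributions (O − E)²/E:
  (10 − 16.358)²/16.358 = 2.4712
  (25 − 17.962)²/17.962 = 2.7577
  (16 − 16.679)²/16.679 = 0.0276
  (41 − 34.642)²/34.642 = 1.1669
  (31 − 38.038)²/38.038 = 1.3022
  (36 − 35.321)²/35.321 = 0.0131
χ² = 2.4712 + 2.7577 + 0.0276 + 1.1669 + 1.3022 + 0.0131 = 7.74

7.74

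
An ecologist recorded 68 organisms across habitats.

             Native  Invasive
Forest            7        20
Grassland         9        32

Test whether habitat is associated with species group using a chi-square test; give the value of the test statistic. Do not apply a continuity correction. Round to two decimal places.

0.14

Row totals: 27, 41. Column totals: 16, 52. Grand total N = 68.
Expected counts (row total × column total / N):
  Forest, Native: 27×16/68 = 6.353
  Forest, Invasive: 27×52/68 = 20.647
  Grassland, Native: 41×16/68 = 9.647
  Grassland, Invasive: 41×52/68 = 31.353
Contributions (O − E)²/E:
  (7 − 6.353)²/6.353 = 0.0659
  (20 − 20.647)²/20.647 = 0.0203
  (9 − 9.647)²/9.647 = 0.0434
  (32 − 31.353)²/31.353 = 0.0134
χ² = 0.0659 + 0.0203 + 0.0434 + 0.0134 = 0.14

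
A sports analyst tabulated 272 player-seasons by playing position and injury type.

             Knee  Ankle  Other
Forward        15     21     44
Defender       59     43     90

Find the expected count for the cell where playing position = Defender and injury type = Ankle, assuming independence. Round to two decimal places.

Row total (Defender) = 192; column total (Ankle) = 64; grand total N = 272.
Expected count = (row total × column total) / N = 192 × 64 / 272 = 45.18.

45.18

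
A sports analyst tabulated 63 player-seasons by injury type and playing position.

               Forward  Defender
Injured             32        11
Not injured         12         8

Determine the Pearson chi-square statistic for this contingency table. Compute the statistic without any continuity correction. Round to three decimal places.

Row totals: 43, 20. Column totals: 44, 19. Grand total N = 63.
Expected counts (row total × column total / N):
  Injured, Forward: 43×44/63 = 30.0317
  Injured, Defender: 43×19/63 = 12.9683
  Not injured, Forward: 20×44/63 = 13.9683
  Not injured, Defender: 20×19/63 = 6.0317
Contributions (O − E)²/E:
  (32 − 30.0317)²/30.0317 = 0.1290
  (11 − 12.9683)²/12.9683 = 0.2987
  (12 − 13.9683)²/13.9683 = 0.2774
  (8 − 6.0317)²/6.0317 = 0.6423
χ² = 0.1290 + 0.2987 + 0.2774 + 0.6423 = 1.347

1.347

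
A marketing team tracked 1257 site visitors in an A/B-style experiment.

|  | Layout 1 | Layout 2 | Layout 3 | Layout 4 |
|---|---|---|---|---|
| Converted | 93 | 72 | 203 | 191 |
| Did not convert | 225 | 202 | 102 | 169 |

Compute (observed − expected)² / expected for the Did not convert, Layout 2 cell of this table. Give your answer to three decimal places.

16.333

Row total (Did not convert) = 698; column total (Layout 2) = 274; N = 1257.
Expected count E = 698 × 274 / 1257 = 152.1496.
Contribution = (O − E)²/E = (202 − 152.1496)² / 152.1496 = 16.333.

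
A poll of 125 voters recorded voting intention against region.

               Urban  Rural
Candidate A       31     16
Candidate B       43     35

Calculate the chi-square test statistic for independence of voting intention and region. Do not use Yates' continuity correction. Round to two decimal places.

1.42

Row totals: 47, 78. Column totals: 74, 51. Grand total N = 125.
Expected counts (row total × column total / N):
  Candidate A, Urban: 47×74/125 = 27.824
  Candidate A, Rural: 47×51/125 = 19.176
  Candidate B, Urban: 78×74/125 = 46.176
  Candidate B, Rural: 78×51/125 = 31.824
Contributions (O − E)²/E:
  (31 − 27.824)²/27.824 = 0.3625
  (16 − 19.176)²/19.176 = 0.5260
  (43 − 46.176)²/46.176 = 0.2184
  (35 − 31.824)²/31.824 = 0.3170
χ² = 0.3625 + 0.5260 + 0.2184 + 0.3170 = 1.42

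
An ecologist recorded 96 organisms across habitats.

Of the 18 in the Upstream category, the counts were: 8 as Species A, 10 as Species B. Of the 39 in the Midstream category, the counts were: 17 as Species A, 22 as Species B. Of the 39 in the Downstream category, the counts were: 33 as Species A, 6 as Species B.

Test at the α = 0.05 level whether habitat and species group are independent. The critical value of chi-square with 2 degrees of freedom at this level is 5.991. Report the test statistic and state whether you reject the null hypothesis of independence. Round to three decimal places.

Row totals: 18, 39, 39. Column totals: 58, 38. Grand total N = 96.
Expected counts (row total × column total / N):
  Upstream, Species A: 18×58/96 = 10.8750
  Upstream, Species B: 18×38/96 = 7.1250
  Midstream, Species A: 39×58/96 = 23.5625
  Midstream, Species B: 39×38/96 = 15.4375
  Downstream, Species A: 39×58/96 = 23.5625
  Downstream, Species B: 39×38/96 = 15.4375
Contributions (O − E)²/E:
  (8 − 10.8750)²/10.8750 = 0.7601
  (10 − 7.1250)²/7.1250 = 1.1601
  (17 − 23.5625)²/23.5625 = 1.8278
  (22 − 15.4375)²/15.4375 = 2.7897
  (33 − 23.5625)²/23.5625 = 3.7800
  (6 − 15.4375)²/15.4375 = 5.7695
χ² = 0.7601 + 1.1601 + 1.8278 + 2.7897 + 3.7800 + 5.7695 = 16.087
df = (3−1)(2−1) = 2. Since 16.087 > 5.991, reject the null hypothesis of independence at α = 0.05.

16.087; reject H₀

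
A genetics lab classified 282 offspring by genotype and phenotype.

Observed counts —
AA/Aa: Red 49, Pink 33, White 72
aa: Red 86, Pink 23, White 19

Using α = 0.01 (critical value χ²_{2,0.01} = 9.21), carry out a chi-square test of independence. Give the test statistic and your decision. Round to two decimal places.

Row totals: 154, 128. Column totals: 135, 56, 91. Grand total N = 282.
Expected counts (row total × column total / N):
  AA/Aa, Red: 154×135/282 = 73.7234
  AA/Aa, Pink: 154×56/282 = 30.5816
  AA/Aa, White: 154×91/282 = 49.6950
  aa, Red: 128×135/282 = 61.2766
  aa, Pink: 128×56/282 = 25.4184
  aa, White: 128×91/282 = 41.3050
Contributions (O − E)²/E:
  (49 − 73.7234)²/73.7234 = 8.2911
  (33 − 30.5816)²/30.5816 = 0.1912
  (72 − 49.6950)²/49.6950 = 10.0113
  (86 − 61.2766)²/61.2766 = 9.9752
  (23 − 25.4184)²/25.4184 = 0.2301
  (19 − 41.3050)²/41.3050 = 12.0449
χ² = 8.2911 + 0.1912 + 10.0113 + 9.9752 + 0.2301 + 12.0449 = 40.74
df = (2−1)(3−1) = 2. Since 40.74 > 9.21, reject the null hypothesis of independence at α = 0.01.

40.74; reject H₀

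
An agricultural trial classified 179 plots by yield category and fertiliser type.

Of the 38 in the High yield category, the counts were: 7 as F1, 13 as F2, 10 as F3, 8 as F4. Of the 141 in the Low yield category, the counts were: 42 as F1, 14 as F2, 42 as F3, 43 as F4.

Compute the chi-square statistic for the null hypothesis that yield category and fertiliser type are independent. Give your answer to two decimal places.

14.17

Row totals: 38, 141. Column totals: 49, 27, 52, 51. Grand total N = 179.
Expected counts (row total × column total / N):
  High yield, F1: 38×49/179 = 10.402
  High yield, F2: 38×27/179 = 5.732
  High yield, F3: 38×52/179 = 11.039
  High yield, F4: 38×51/179 = 10.827
  Low yield, F1: 141×49/179 = 38.598
  Low yield, F2: 141×27/179 = 21.268
  Low yield, F3: 141×52/179 = 40.961
  Low yield, F4: 141×51/179 = 40.173
Contributions (O − E)²/E:
  (7 − 10.402)²/10.402 = 1.1126
  (13 − 5.732)²/5.732 = 9.2156
  (10 − 11.039)²/11.039 = 0.0978
  (8 − 10.827)²/10.827 = 0.7381
  (42 − 38.598)²/38.598 = 0.2998
  (14 − 21.268)²/21.268 = 2.4837
  (42 − 40.961)²/40.961 = 0.0264
  (43 − 40.173)²/40.173 = 0.1989
χ² = 1.1126 + 9.2156 + 0.0978 + 0.7381 + 0.2998 + 2.4837 + 0.0264 + 0.1989 = 14.17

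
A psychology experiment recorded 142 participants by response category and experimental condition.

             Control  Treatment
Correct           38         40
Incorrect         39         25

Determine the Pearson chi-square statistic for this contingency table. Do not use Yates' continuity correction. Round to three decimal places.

2.115

Row totals: 78, 64. Column totals: 77, 65. Grand total N = 142.
Expected counts (row total × column total / N):
  Correct, Control: 78×77/142 = 42.2958
  Correct, Treatment: 78×65/142 = 35.7042
  Incorrect, Control: 64×77/142 = 34.7042
  Incorrect, Treatment: 64×65/142 = 29.2958
Contributions (O − E)²/E:
  (38 − 42.2958)²/42.2958 = 0.4363
  (40 − 35.7042)²/35.7042 = 0.5169
  (39 − 34.7042)²/34.7042 = 0.5317
  (25 − 29.2958)²/29.2958 = 0.6299
χ² = 0.4363 + 0.5169 + 0.5317 + 0.6299 = 2.115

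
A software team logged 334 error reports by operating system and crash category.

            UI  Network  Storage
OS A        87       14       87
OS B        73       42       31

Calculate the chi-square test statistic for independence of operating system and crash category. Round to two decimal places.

37.11

Row totals: 188, 146. Column totals: 160, 56, 118. Grand total N = 334.
Expected counts (row total × column total / N):
  OS A, UI: 188×160/334 = 90.060
  OS A, Network: 188×56/334 = 31.521
  OS A, Storage: 188×118/334 = 66.419
  OS B, UI: 146×160/334 = 69.940
  OS B, Network: 146×56/334 = 24.479
  OS B, Storage: 146×118/334 = 51.581
Contributions (O − E)²/E:
  (87 − 90.060)²/90.060 = 0.1040
  (14 − 31.521)²/31.521 = 9.7391
  (87 − 66.419)²/66.419 = 6.3774
  (73 − 69.940)²/69.940 = 0.1339
  (42 − 24.479)²/24.479 = 12.5408
  (31 − 51.581)²/51.581 = 8.2119
χ² = 0.1040 + 9.7391 + 6.3774 + 0.1339 + 12.5408 + 8.2119 = 37.11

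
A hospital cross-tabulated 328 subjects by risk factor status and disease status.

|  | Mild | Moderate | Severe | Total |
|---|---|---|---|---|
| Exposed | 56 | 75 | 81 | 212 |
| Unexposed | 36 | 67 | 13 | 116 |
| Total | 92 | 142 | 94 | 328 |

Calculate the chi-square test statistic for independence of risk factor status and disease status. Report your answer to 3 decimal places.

Grand total N = 328.
Expected counts (row total × column total / N):
  Exposed, Mild: 212×92/328 = 59.4634
  Exposed, Moderate: 212×142/328 = 91.7805
  Exposed, Severe: 212×94/328 = 60.7561
  Unexposed, Mild: 116×92/328 = 32.5366
  Unexposed, Moderate: 116×142/328 = 50.2195
  Unexposed, Severe: 116×94/328 = 33.2439
Contributions (O − E)²/E:
  (56 − 59.4634)²/59.4634 = 0.2017
  (75 − 91.7805)²/91.7805 = 3.0680
  (81 − 60.7561)²/60.7561 = 6.7453
  (36 − 32.5366)²/32.5366 = 0.3687
  (67 − 50.2195)²/50.2195 = 5.6071
  (13 − 33.2439)²/33.2439 = 12.3275
χ² = 0.2017 + 3.0680 + 6.7453 + 0.3687 + 5.6071 + 12.3275 = 28.318

28.318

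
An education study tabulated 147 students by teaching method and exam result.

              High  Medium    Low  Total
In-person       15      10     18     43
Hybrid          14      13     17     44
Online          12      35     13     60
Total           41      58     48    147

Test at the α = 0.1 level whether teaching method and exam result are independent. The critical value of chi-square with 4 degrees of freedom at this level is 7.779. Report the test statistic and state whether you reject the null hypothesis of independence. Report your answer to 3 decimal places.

Grand total N = 147.
Expected counts (row total × column total / N):
  In-person, High: 43×41/147 = 11.9932
  In-person, Medium: 43×58/147 = 16.9660
  In-person, Low: 43×48/147 = 14.0408
  Hybrid, High: 44×41/147 = 12.2721
  Hybrid, Medium: 44×58/147 = 17.3605
  Hybrid, Low: 44×48/147 = 14.3673
  Online, High: 60×41/147 = 16.7347
  Online, Medium: 60×58/147 = 23.6735
  Online, Low: 60×48/147 = 19.5918
Contributions (O − E)²/E:
  (15 − 11.9932)²/11.9932 = 0.7538
  (10 − 16.9660)²/16.9660 = 2.8601
  (18 − 14.0408)²/14.0408 = 1.1164
  (14 − 12.2721)²/12.2721 = 0.2433
  (13 − 17.3605)²/17.3605 = 1.0952
  (17 − 14.3673)²/14.3673 = 0.4824
  (12 − 16.7347)²/16.7347 = 1.3396
  (35 − 23.6735)²/23.6735 = 5.4191
  (13 − 19.5918)²/19.5918 = 2.2179
χ² = 0.7538 + 2.8601 + 1.1164 + 0.2433 + 1.0952 + 0.4824 + 1.3396 + 5.4191 + 2.2179 = 15.528
df = (3−1)(3−1) = 4. Since 15.528 > 7.779, reject the null hypothesis of independence at α = 0.1.

15.528; reject H₀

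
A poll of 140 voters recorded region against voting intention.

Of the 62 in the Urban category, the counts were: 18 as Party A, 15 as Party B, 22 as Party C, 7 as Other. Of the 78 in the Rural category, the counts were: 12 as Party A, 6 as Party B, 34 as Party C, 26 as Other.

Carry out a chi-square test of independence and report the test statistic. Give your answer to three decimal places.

16.961

Row totals: 62, 78. Column totals: 30, 21, 56, 33. Grand total N = 140.
Expected counts (row total × column total / N):
  Urban, Party A: 62×30/140 = 13.2857
  Urban, Party B: 62×21/140 = 9.3000
  Urban, Party C: 62×56/140 = 24.8000
  Urban, Other: 62×33/140 = 14.6143
  Rural, Party A: 78×30/140 = 16.7143
  Rural, Party B: 78×21/140 = 11.7000
  Rural, Party C: 78×56/140 = 31.2000
  Rural, Other: 78×33/140 = 18.3857
Contributions (O − E)²/E:
  (18 − 13.2857)²/13.2857 = 1.6728
  (15 − 9.3000)²/9.3000 = 3.4935
  (22 − 24.8000)²/24.8000 = 0.3161
  (7 − 14.6143)²/14.6143 = 3.9672
  (12 − 16.7143)²/16.7143 = 1.3297
  (6 − 11.7000)²/11.7000 = 2.7769
  (34 − 31.2000)²/31.2000 = 0.2513
  (26 − 18.3857)²/18.3857 = 3.1534
χ² = 1.6728 + 3.4935 + 0.3161 + 3.9672 + 1.3297 + 2.7769 + 0.2513 + 3.1534 = 16.961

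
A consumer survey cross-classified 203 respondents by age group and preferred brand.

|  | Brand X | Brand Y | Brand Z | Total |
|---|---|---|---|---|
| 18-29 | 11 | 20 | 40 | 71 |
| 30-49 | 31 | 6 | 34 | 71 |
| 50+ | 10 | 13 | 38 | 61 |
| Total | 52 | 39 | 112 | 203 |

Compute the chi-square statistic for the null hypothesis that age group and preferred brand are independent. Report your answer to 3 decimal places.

Grand total N = 203.
Expected counts (row total × column total / N):
  18-29, Brand X: 71×52/203 = 18.1872
  18-29, Brand Y: 71×39/203 = 13.6404
  18-29, Brand Z: 71×112/203 = 39.1724
  30-49, Brand X: 71×52/203 = 18.1872
  30-49, Brand Y: 71×39/203 = 13.6404
  30-49, Brand Z: 71×112/203 = 39.1724
  50+, Brand X: 61×52/203 = 15.6256
  50+, Brand Y: 61×39/203 = 11.7192
  50+, Brand Z: 61×112/203 = 33.6552
Contributions (O − E)²/E:
  (11 − 18.1872)²/18.1872 = 2.8402
  (20 − 13.6404)²/13.6404 = 2.9651
  (40 − 39.1724)²/39.1724 = 0.0175
  (31 − 18.1872)²/18.1872 = 9.0266
  (6 − 13.6404)²/13.6404 = 4.2796
  (34 − 39.1724)²/39.1724 = 0.6830
  (10 − 15.6256)²/15.6256 = 2.0254
  (13 − 11.7192)²/11.7192 = 0.1400
  (38 − 33.6552)²/33.6552 = 0.5609
χ² = 2.8402 + 2.9651 + 0.0175 + 9.0266 + 4.2796 + 0.6830 + 2.0254 + 0.1400 + 0.5609 = 22.538

22.538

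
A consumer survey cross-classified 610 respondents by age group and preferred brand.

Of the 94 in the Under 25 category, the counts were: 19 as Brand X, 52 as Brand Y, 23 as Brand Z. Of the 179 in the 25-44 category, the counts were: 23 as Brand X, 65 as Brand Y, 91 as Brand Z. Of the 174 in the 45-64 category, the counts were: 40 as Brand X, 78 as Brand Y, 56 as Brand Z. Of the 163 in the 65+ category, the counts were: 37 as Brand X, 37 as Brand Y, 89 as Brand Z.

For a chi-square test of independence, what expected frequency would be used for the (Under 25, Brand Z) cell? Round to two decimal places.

39.91

Row total (Under 25) = 94; column total (Brand Z) = 259; grand total N = 610.
Expected count = (row total × column total) / N = 94 × 259 / 610 = 39.91.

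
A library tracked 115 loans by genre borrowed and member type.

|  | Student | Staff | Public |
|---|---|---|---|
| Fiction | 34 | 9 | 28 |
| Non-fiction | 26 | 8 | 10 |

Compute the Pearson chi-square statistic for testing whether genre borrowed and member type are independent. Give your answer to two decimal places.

3.51

Row totals: 71, 44. Column totals: 60, 17, 38. Grand total N = 115.
Expected counts (row total × column total / N):
  Fiction, Student: 71×60/115 = 37.043
  Fiction, Staff: 71×17/115 = 10.496
  Fiction, Public: 71×38/115 = 23.461
  Non-fiction, Student: 44×60/115 = 22.957
  Non-fiction, Staff: 44×17/115 = 6.504
  Non-fiction, Public: 44×38/115 = 14.539
Contributions (O − E)²/E:
  (34 − 37.043)²/37.043 = 0.2500
  (9 − 10.496)²/10.496 = 0.2132
  (28 − 23.461)²/23.461 = 0.8782
  (26 − 22.957)²/22.957 = 0.4034
  (8 − 6.504)²/6.504 = 0.3441
  (10 − 14.539)²/14.539 = 1.4171
χ² = 0.2500 + 0.2132 + 0.8782 + 0.4034 + 0.3441 + 1.4171 = 3.51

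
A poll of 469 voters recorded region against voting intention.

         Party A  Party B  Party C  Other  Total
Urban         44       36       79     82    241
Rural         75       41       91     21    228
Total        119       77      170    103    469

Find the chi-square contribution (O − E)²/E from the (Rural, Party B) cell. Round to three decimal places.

Row total (Rural) = 228; column total (Party B) = 77; N = 469.
Expected count E = 228 × 77 / 469 = 37.43284.
Contribution = (O − E)²/E = (41 − 37.43284)² / 37.43284 = 0.340.

0.340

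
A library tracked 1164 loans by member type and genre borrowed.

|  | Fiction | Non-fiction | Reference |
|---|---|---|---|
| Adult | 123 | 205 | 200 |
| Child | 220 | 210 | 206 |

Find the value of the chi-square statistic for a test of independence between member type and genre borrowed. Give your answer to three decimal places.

Row totals: 528, 636. Column totals: 343, 415, 406. Grand total N = 1164.
Expected counts (row total × column total / N):
  Adult, Fiction: 528×343/1164 = 155.5876
  Adult, Non-fiction: 528×415/1164 = 188.2474
  Adult, Reference: 528×406/1164 = 184.1649
  Child, Fiction: 636×343/1164 = 187.4124
  Child, Non-fiction: 636×415/1164 = 226.7526
  Child, Reference: 636×406/1164 = 221.8351
Contributions (O − E)²/E:
  (123 − 155.5876)²/155.5876 = 6.8254
  (205 − 188.2474)²/188.2474 = 1.4909
  (200 − 184.1649)²/184.1649 = 1.3616
  (220 − 187.4124)²/187.4124 = 5.6664
  (210 − 226.7526)²/226.7526 = 1.2377
  (206 − 221.8351)²/221.8351 = 1.1303
χ² = 6.8254 + 1.4909 + 1.3616 + 5.6664 + 1.2377 + 1.1303 = 17.712

17.712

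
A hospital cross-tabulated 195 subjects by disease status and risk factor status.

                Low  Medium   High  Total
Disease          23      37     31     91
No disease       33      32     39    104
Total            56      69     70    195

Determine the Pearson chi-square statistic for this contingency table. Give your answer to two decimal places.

Grand total N = 195.
Expected counts (row total × column total / N):
  Disease, Low: 91×56/195 = 26.133
  Disease, Medium: 91×69/195 = 32.200
  Disease, High: 91×70/195 = 32.667
  No disease, Low: 104×56/195 = 29.867
  No disease, Medium: 104×69/195 = 36.800
  No disease, High: 104×70/195 = 37.333
Contributions (O − E)²/E:
  (23 − 26.133)²/26.133 = 0.3756
  (37 − 32.200)²/32.200 = 0.7155
  (31 − 32.667)²/32.667 = 0.0851
  (33 − 29.867)²/29.867 = 0.3286
  (32 − 36.800)²/36.800 = 0.6261
  (39 − 37.333)²/37.333 = 0.0744
χ² = 0.3756 + 0.7155 + 0.0851 + 0.3286 + 0.6261 + 0.0744 = 2.21

2.21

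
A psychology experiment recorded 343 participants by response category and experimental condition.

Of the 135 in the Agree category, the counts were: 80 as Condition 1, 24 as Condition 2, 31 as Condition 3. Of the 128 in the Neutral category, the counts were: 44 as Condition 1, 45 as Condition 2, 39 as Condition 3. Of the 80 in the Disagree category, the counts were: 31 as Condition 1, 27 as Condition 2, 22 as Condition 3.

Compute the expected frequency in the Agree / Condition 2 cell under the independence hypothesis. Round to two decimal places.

Row total (Agree) = 135; column total (Condition 2) = 96; grand total N = 343.
Expected count = (row total × column total) / N = 135 × 96 / 343 = 37.78.

37.78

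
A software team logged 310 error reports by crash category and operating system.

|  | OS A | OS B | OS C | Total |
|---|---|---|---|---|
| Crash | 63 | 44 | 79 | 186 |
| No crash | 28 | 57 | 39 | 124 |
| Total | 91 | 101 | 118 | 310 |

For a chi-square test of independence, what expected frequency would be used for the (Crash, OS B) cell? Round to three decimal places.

Row total (Crash) = 186; column total (OS B) = 101; grand total N = 310.
Expected count = (row total × column total) / N = 186 × 101 / 310 = 60.600.

60.600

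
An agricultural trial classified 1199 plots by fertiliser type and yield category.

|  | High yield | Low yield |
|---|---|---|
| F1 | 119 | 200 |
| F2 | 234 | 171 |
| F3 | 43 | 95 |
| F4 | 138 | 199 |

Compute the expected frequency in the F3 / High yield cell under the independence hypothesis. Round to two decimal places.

61.46

Row total (F3) = 138; column total (High yield) = 534; grand total N = 1199.
Expected count = (row total × column total) / N = 138 × 534 / 1199 = 61.46.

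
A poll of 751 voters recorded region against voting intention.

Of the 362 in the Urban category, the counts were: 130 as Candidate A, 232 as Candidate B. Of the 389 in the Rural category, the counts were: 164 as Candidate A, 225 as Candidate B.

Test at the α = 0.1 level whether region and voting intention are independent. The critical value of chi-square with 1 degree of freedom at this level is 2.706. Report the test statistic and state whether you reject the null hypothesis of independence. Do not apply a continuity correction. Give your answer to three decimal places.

3.072; reject H₀

Row totals: 362, 389. Column totals: 294, 457. Grand total N = 751.
Expected counts (row total × column total / N):
  Urban, Candidate A: 362×294/751 = 141.7150
  Urban, Candidate B: 362×457/751 = 220.2850
  Rural, Candidate A: 389×294/751 = 152.2850
  Rural, Candidate B: 389×457/751 = 236.7150
Contributions (O − E)²/E:
  (130 − 141.7150)²/141.7150 = 0.9684
  (232 − 220.2850)²/220.2850 = 0.6230
  (164 − 152.2850)²/152.2850 = 0.9012
  (225 − 236.7150)²/236.7150 = 0.5798
χ² = 0.9684 + 0.6230 + 0.9012 + 0.5798 = 3.072
df = (2−1)(2−1) = 1. Since 3.072 > 2.706, reject the null hypothesis of independence at α = 0.1.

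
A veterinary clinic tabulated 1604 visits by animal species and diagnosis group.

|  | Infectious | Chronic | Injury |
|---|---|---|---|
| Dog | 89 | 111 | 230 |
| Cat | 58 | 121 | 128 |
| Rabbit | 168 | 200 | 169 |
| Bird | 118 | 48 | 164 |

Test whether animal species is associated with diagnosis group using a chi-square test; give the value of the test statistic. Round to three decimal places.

105.294

Row totals: 430, 307, 537, 330. Column totals: 433, 480, 691. Grand total N = 1604.
Expected counts (row total × column total / N):
  Dog, Infectious: 430×433/1604 = 116.0786
  Dog, Chronic: 430×480/1604 = 128.6783
  Dog, Injury: 430×691/1604 = 185.2431
  Cat, Infectious: 307×433/1604 = 82.8747
  Cat, Chronic: 307×480/1604 = 91.8703
  Cat, Injury: 307×691/1604 = 132.2550
  Rabbit, Infectious: 537×433/1604 = 144.9632
  Rabbit, Chronic: 537×480/1604 = 160.6983
  Rabbit, Injury: 537×691/1604 = 231.3385
  Bird, Infectious: 330×433/1604 = 89.0835
  Bird, Chronic: 330×480/1604 = 98.7531
  Bird, Injury: 330×691/1604 = 142.1633
Contributions (O − E)²/E:
  (89 − 116.0786)²/116.0786 = 6.3168
  (111 − 128.6783)²/128.6783 = 2.4287
  (230 − 185.2431)²/185.2431 = 10.8138
  (58 − 82.8747)²/82.8747 = 7.4661
  (121 − 91.8703)²/91.8703 = 9.2363
  (128 − 132.2550)²/132.2550 = 0.1369
  (168 − 144.9632)²/144.9632 = 3.6609
  (200 − 160.6983)²/160.6983 = 9.6119
  (169 − 231.3385)²/231.3385 = 16.7983
  (118 − 89.0835)²/89.0835 = 9.3863
  (48 − 98.7531)²/98.7531 = 26.0840
  (164 − 142.1633)²/142.1633 = 3.3542
χ² = 6.3168 + 2.4287 + 10.8138 + 7.4661 + 9.2363 + 0.1369 + 3.6609 + 9.6119 + 16.7983 + 9.3863 + 26.0840 + 3.3542 = 105.294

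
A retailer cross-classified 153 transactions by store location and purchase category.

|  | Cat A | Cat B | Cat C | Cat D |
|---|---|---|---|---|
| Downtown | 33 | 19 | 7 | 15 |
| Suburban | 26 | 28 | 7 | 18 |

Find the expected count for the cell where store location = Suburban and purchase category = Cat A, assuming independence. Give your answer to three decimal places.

Row total (Suburban) = 79; column total (Cat A) = 59; grand total N = 153.
Expected count = (row total × column total) / N = 79 × 59 / 153 = 30.464.

30.464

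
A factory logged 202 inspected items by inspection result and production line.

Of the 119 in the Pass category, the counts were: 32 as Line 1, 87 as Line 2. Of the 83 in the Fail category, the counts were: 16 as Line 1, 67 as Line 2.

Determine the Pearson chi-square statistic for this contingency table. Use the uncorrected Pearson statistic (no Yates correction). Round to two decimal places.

Row totals: 119, 83. Column totals: 48, 154. Grand total N = 202.
Expected counts (row total × column total / N):
  Pass, Line 1: 119×48/202 = 28.277
  Pass, Line 2: 119×154/202 = 90.723
  Fail, Line 1: 83×48/202 = 19.723
  Fail, Line 2: 83×154/202 = 63.277
Contributions (O − E)²/E:
  (32 − 28.277)²/28.277 = 0.4902
  (87 − 90.723)²/90.723 = 0.1528
  (16 − 19.723)²/19.723 = 0.7028
  (67 − 63.277)²/63.277 = 0.2190
χ² = 0.4902 + 0.1528 + 0.7028 + 0.2190 = 1.56

1.56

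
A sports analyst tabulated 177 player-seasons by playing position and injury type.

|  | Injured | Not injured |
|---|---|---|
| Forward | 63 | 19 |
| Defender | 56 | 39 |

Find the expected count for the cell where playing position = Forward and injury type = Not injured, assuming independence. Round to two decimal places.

Row total (Forward) = 82; column total (Not injured) = 58; grand total N = 177.
Expected count = (row total × column total) / N = 82 × 58 / 177 = 26.87.

26.87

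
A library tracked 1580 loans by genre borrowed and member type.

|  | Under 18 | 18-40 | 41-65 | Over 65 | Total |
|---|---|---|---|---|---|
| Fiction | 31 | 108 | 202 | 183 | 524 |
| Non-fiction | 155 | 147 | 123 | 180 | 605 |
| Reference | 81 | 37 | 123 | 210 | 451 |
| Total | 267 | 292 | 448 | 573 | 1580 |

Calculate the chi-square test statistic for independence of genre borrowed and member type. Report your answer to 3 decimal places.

156.725

Grand total N = 1580.
Expected counts (row total × column total / N):
  Fiction, Under 18: 524×267/1580 = 88.5494
  Fiction, 18-40: 524×292/1580 = 96.8405
  Fiction, 41-65: 524×448/1580 = 148.5772
  Fiction, Over 65: 524×573/1580 = 190.0329
  Non-fiction, Under 18: 605×267/1580 = 102.2373
  Non-fiction, 18-40: 605×292/1580 = 111.8101
  Non-fiction, 41-65: 605×448/1580 = 171.5443
  Non-fiction, Over 65: 605×573/1580 = 219.4082
  Reference, Under 18: 451×267/1580 = 76.2133
  Reference, 18-40: 451×292/1580 = 83.3494
  Reference, 41-65: 451×448/1580 = 127.8785
  Reference, Over 65: 451×573/1580 = 163.5589
Contributions (O − E)²/E:
  (31 − 88.5494)²/88.5494 = 37.4021
  (108 − 96.8405)²/96.8405 = 1.2860
  (202 − 148.5772)²/148.5772 = 19.2088
  (183 − 190.0329)²/190.0329 = 0.2603
  (155 − 102.2373)²/102.2373 = 27.2298
  (147 − 111.8101)²/111.8101 = 11.0753
  (123 − 171.5443)²/171.5443 = 13.7373
  (180 − 219.4082)²/219.4082 = 7.0782
  (81 − 76.2133)²/76.2133 = 0.3006
  (37 − 83.3494)²/83.3494 = 25.7742
  (123 − 127.8785)²/127.8785 = 0.1861
  (210 − 163.5589)²/163.5589 = 13.1865
χ² = 37.4021 + 1.2860 + 19.2088 + 0.2603 + 27.2298 + 11.0753 + 13.7373 + 7.0782 + 0.3006 + 25.7742 + 0.1861 + 13.1865 = 156.725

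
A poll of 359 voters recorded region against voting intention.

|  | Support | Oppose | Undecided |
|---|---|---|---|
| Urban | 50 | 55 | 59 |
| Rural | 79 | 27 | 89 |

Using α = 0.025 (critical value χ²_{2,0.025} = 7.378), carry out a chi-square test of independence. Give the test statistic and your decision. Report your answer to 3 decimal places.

19.631; reject H₀

Row totals: 164, 195. Column totals: 129, 82, 148. Grand total N = 359.
Expected counts (row total × column total / N):
  Urban, Support: 164×129/359 = 58.9304
  Urban, Oppose: 164×82/359 = 37.4596
  Urban, Undecided: 164×148/359 = 67.6100
  Rural, Support: 195×129/359 = 70.0696
  Rural, Oppose: 195×82/359 = 44.5404
  Rural, Undecided: 195×148/359 = 80.3900
Contributions (O − E)²/E:
  (50 − 58.9304)²/58.9304 = 1.3533
  (55 − 37.4596)²/37.4596 = 8.2133
  (59 − 67.6100)²/67.6100 = 1.0965
  (79 − 70.0696)²/70.0696 = 1.1382
  (27 − 44.5404)²/44.5404 = 6.9076
  (89 − 80.3900)²/80.3900 = 0.9222
χ² = 1.3533 + 8.2133 + 1.0965 + 1.1382 + 6.9076 + 0.9222 = 19.631
df = (2−1)(3−1) = 2. Since 19.631 > 7.378, reject the null hypothesis of independence at α = 0.025.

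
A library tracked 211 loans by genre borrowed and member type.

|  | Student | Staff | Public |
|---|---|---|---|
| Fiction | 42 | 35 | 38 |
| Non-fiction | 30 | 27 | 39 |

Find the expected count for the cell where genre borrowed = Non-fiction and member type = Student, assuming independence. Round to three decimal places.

32.758

Row total (Non-fiction) = 96; column total (Student) = 72; grand total N = 211.
Expected count = (row total × column total) / N = 96 × 72 / 211 = 32.758.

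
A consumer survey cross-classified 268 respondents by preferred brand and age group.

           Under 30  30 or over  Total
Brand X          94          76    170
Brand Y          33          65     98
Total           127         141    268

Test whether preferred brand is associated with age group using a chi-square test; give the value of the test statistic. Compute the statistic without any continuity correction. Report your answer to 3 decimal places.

Grand total N = 268.
Expected counts (row total × column total / N):
  Brand X, Under 30: 170×127/268 = 80.5597
  Brand X, 30 or over: 170×141/268 = 89.4403
  Brand Y, Under 30: 98×127/268 = 46.4403
  Brand Y, 30 or over: 98×141/268 = 51.5597
Contributions (O − E)²/E:
  (94 − 80.5597)²/80.5597 = 2.2423
  (76 − 89.4403)²/89.4403 = 2.0197
  (33 − 46.4403)²/46.4403 = 3.8898
  (65 − 51.5597)²/51.5597 = 3.5035
χ² = 2.2423 + 2.0197 + 3.8898 + 3.5035 = 11.655

11.655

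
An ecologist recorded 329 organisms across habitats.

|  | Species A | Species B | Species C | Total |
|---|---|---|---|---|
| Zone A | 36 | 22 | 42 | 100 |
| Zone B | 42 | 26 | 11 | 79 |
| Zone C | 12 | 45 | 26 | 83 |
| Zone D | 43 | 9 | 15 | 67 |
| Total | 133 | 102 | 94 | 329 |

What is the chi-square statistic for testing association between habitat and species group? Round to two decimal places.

Grand total N = 329.
Expected counts (row total × column total / N):
  Zone A, Species A: 100×133/329 = 40.426
  Zone A, Species B: 100×102/329 = 31.003
  Zone A, Species C: 100×94/329 = 28.571
  Zone B, Species A: 79×133/329 = 31.936
  Zone B, Species B: 79×102/329 = 24.492
  Zone B, Species C: 79×94/329 = 22.571
  Zone C, Species A: 83×133/329 = 33.553
  Zone C, Species B: 83×102/329 = 25.733
  Zone C, Species C: 83×94/329 = 23.714
  Zone D, Species A: 67×133/329 = 27.085
  Zone D, Species B: 67×102/329 = 20.772
  Zone D, Species C: 67×94/329 = 19.143
Contributions (O − E)²/E:
  (36 − 40.426)²/40.426 = 0.4846
  (22 − 31.003)²/31.003 = 2.6144
  (42 − 28.571)²/28.571 = 6.3119
  (42 − 31.936)²/31.936 = 3.1715
  (26 − 24.492)²/24.492 = 0.0928
  (11 − 22.571)²/22.571 = 5.9319
  (12 − 33.553)²/33.553 = 13.8447
  (45 − 25.733)²/25.733 = 14.4257
  (26 − 23.714)²/23.714 = 0.2204
  (43 − 27.085)²/27.085 = 9.3516
  (9 − 20.772)²/20.772 = 6.6715
  (15 − 19.143)²/19.143 = 0.8966
χ² = 0.4846 + 2.6144 + 6.3119 + 3.1715 + 0.0928 + 5.9319 + 13.8447 + 14.4257 + 0.2204 + 9.3516 + 6.6715 + 0.8966 = 64.02

64.02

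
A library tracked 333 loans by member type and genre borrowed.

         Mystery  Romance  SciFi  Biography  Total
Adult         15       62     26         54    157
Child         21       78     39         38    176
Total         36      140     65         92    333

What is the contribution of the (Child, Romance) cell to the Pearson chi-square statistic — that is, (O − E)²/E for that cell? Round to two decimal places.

Row total (Child) = 176; column total (Romance) = 140; N = 333.
Expected count E = 176 × 140 / 333 = 73.994.
Contribution = (O − E)²/E = (78 − 73.994)² / 73.994 = 0.22.

0.22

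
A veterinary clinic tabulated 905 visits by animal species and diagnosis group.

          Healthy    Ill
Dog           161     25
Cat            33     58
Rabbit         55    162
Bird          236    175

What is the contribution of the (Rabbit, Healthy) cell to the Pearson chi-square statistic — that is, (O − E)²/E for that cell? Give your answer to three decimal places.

32.305

Row total (Rabbit) = 217; column total (Healthy) = 485; N = 905.
Expected count E = 217 × 485 / 905 = 116.2928.
Contribution = (O − E)²/E = (55 − 116.2928)² / 116.2928 = 32.305.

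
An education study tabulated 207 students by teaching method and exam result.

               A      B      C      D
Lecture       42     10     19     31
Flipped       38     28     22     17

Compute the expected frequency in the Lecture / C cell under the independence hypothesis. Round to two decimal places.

20.20

Row total (Lecture) = 102; column total (C) = 41; grand total N = 207.
Expected count = (row total × column total) / N = 102 × 41 / 207 = 20.20.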